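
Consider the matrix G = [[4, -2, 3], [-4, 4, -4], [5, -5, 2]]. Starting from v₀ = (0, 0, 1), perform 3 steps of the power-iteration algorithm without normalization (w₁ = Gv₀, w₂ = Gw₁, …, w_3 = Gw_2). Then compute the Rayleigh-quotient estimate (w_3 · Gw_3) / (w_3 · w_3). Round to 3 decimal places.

w1 = Gv₀ = (4·0 + (-2)·0 + 3·1; (-4)·0 + 4·0 + (-4)·1; 5·0 + (-5)·0 + 2·1) = (3, -4, 2)
w2 = Gw1 = (4·3 + (-2)·(-4) + 3·2; (-4)·3 + 4·(-4) + (-4)·2; 5·3 + (-5)·(-4) + 2·2) = (26, -36, 39)
w3 = Gw2 = (293, -404, 388)
Gw3 = (3144, -4340, 4261)
w3·Gw3 = 293·3144 + (-404)·(-4340) + 388·4261 = 4327820; w3·w3 = 293·293 + (-404)·(-404) + 388·388 = 399609
λ ≈ 4327820/399609 = 10.830

10.830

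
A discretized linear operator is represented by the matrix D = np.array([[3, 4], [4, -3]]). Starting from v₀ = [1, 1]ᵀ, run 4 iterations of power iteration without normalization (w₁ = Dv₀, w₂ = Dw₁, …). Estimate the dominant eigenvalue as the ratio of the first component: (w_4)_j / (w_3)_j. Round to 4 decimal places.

w1 = Dv₀ = (3·1 + 4·1; 4·1 + (-3)·1) = (7, 1)
w2 = Dw1 = (3·7 + 4·1; 4·7 + (-3)·1) = (25, 25)
w3 = Dw2 = (175, 25)
w4 = Dw3 = (625, 625)
Ratio at component: 625 / 175 = 3.5714

λ ≈ 3.5714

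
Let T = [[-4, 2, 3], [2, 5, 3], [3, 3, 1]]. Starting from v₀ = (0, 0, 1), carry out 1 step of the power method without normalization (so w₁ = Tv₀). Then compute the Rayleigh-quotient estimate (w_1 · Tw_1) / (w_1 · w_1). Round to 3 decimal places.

4.316

w1 = Tv₀ = ((-4)·0 + 2·0 + 3·1; 2·0 + 5·0 + 3·1; 3·0 + 3·0 + 1·1) = (3, 3, 1)
Tw1 = (-3, 24, 19)
w1·Tw1 = 3·(-3) + 3·24 + 1·19 = 82; w1·w1 = 3·3 + 3·3 + 1·1 = 19
λ ≈ 82/19 = 4.316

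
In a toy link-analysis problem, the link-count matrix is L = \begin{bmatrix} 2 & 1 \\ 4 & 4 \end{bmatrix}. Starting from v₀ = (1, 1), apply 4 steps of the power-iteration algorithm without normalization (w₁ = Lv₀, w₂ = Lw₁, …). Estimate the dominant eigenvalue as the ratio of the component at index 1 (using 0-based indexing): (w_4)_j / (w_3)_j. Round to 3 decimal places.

λ ≈ 5.241

w1 = Lv₀ = (3, 8)
w2 = Lw1 = (14, 44)
w3 = Lw2 = (72, 232)
w4 = Lw3 = (376, 1216)
Ratio at component: 1216 / 232 = 5.241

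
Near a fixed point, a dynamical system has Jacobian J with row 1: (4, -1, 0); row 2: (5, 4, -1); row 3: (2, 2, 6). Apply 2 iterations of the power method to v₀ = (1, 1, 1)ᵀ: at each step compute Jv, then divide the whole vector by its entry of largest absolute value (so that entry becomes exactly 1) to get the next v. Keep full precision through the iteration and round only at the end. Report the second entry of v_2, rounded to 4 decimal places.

0.4512

Jv0 = (3.00000, 8.00000, 10.00000); divide by 10.00000 → v1 = (0.30000, 0.80000, 1.00000)
Jv1 = (0.40000, 3.70000, 8.20000); divide by 8.20000 → v2 = (0.04878, 0.45122, 1.00000)
Requested entry of v2: 37/82 = 0.4512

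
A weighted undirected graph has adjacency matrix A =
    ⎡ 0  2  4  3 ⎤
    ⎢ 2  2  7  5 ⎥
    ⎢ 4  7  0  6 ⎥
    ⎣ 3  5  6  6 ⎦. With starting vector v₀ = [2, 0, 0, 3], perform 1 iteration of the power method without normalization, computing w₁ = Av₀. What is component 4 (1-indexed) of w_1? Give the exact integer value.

w1 = Av₀ = (9, 19, 26, 24)
The requested component of w1 is 24.

24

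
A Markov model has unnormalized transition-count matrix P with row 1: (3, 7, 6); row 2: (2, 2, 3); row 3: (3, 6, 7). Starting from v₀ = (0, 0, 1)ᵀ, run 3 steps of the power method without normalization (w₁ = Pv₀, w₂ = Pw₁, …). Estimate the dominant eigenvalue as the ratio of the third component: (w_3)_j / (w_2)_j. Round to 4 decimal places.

w1 = Pv₀ = (3·0 + 7·0 + 6·1; 2·0 + 2·0 + 3·1; 3·0 + 6·0 + 7·1) = (6, 3, 7)
w2 = Pw1 = (3·6 + 7·3 + 6·7; 2·6 + 2·3 + 3·7; 3·6 + 6·3 + 7·7) = (81, 39, 85)
w3 = Pw2 = (1026, 495, 1072)
Ratio at component: 1072 / 85 = 12.6118

λ ≈ 12.6118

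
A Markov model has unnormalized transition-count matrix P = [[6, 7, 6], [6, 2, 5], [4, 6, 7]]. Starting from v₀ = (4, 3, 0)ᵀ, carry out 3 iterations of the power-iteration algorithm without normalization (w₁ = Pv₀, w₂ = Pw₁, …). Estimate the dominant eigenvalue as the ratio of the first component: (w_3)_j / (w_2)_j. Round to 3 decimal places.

16.363

w1 = Pv₀ = (6·4 + 7·3 + 6·0; 6·4 + 2·3 + 5·0; 4·4 + 6·3 + 7·0) = (45, 30, 34)
w2 = Pw1 = (6·45 + 7·30 + 6·34; 6·45 + 2·30 + 5·34; 4·45 + 6·30 + 7·34) = (684, 500, 598)
w3 = Pw2 = (11192, 8094, 9922)
Ratio at component: 11192 / 684 = 16.363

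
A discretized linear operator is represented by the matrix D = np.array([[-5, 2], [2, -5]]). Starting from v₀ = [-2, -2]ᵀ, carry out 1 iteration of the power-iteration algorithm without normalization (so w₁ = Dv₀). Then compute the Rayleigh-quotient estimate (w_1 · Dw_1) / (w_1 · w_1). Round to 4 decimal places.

-3.0000

w1 = Dv₀ = ((-5)·(-2) + 2·(-2); 2·(-2) + (-5)·(-2)) = (6, 6)
Dw1 = (-18, -18)
w1·Dw1 = 6·(-18) + 6·(-18) = -216; w1·w1 = 6·6 + 6·6 = 72
λ ≈ -216/72 = -3.0000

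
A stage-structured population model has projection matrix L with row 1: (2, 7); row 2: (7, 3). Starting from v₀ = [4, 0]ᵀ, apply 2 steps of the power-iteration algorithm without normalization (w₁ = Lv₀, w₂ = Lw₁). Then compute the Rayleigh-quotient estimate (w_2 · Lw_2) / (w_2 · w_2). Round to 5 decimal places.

8.74145

w1 = Lv₀ = (2·4 + 7·0; 7·4 + 3·0) = (8, 28)
w2 = Lw1 = (2·8 + 7·28; 7·8 + 3·28) = (212, 140)
Lw2 = (1404, 1904)
w2·Lw2 = 212·1404 + 140·1904 = 564208; w2·w2 = 212·212 + 140·140 = 64544
λ ≈ 564208/64544 = 8.74145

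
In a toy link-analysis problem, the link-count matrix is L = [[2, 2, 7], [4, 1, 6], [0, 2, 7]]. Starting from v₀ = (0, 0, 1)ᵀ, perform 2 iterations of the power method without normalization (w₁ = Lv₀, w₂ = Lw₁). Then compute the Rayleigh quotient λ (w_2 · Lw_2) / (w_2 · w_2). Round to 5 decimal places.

9.68033

w1 = Lv₀ = (2·0 + 2·0 + 7·1; 4·0 + 1·0 + 6·1; 0·0 + 2·0 + 7·1) = (7, 6, 7)
w2 = Lw1 = (2·7 + 2·6 + 7·7; 4·7 + 1·6 + 6·7; 0·7 + 2·6 + 7·7) = (75, 76, 61)
Lw2 = (729, 742, 579)
w2·Lw2 = 75·729 + 76·742 + 61·579 = 146386; w2·w2 = 75·75 + 76·76 + 61·61 = 15122
λ ≈ 146386/15122 = 9.68033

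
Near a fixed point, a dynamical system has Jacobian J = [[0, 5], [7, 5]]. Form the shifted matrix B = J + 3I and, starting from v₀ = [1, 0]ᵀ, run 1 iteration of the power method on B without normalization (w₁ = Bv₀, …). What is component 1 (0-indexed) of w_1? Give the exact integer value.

B = J + 3I has rows (3, 5); (7, 8)
w1 = Bv₀ = (3·1 + 5·0; 7·1 + 8·0) = (3, 7)
Requested component of w1: 7

7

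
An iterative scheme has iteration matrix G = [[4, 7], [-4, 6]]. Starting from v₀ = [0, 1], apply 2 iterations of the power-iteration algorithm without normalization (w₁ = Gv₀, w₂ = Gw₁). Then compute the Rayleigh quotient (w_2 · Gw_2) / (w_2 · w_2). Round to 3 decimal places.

λ ≈ 4.364

w1 = Gv₀ = (4·0 + 7·1; (-4)·0 + 6·1) = (7, 6)
w2 = Gw1 = (4·7 + 7·6; (-4)·7 + 6·6) = (70, 8)
Gw2 = (336, -232)
w2·Gw2 = 70·336 + 8·(-232) = 21664; w2·w2 = 70·70 + 8·8 = 4964
λ ≈ 21664/4964 = 4.364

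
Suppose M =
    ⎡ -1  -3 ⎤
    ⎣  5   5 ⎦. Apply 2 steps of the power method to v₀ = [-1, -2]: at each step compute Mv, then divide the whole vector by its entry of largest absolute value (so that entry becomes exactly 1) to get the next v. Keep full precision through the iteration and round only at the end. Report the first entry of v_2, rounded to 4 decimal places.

Mv0 = (7.00000, -15.00000); divide by -15.00000 → v1 = (-0.46667, 1.00000)
Mv1 = (-2.53333, 2.66667); divide by 2.66667 → v2 = (-0.95000, 1.00000)
Requested entry of v2: 38/-40 = -0.9500

-0.9500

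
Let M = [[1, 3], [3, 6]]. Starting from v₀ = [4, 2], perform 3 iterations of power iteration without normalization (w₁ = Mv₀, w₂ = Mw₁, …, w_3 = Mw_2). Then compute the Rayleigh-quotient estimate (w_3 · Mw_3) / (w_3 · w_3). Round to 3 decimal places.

w1 = Mv₀ = (10, 24)
w2 = Mw1 = (82, 174)
w3 = Mw2 = (604, 1290)
Mw3 = (4474, 9552)
w3·Mw3 = 604·4474 + 1290·9552 = 15024376; w3·w3 = 604·604 + 1290·1290 = 2028916
λ ≈ 15024376/2028916 = 7.405

7.405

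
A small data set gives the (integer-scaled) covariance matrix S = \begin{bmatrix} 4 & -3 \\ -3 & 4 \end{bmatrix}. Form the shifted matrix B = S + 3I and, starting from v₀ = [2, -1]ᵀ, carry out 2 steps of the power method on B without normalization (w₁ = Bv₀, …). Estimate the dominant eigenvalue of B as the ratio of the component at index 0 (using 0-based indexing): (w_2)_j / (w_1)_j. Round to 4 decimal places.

B = S + 3I has rows (7, -3); (-3, 7)
w1 = Bv₀ = (7·2 + (-3)·(-1); (-3)·2 + 7·(-1)) = (17, -13)
w2 = Bw1 = (7·17 + (-3)·(-13); (-3)·17 + 7·(-13)) = (158, -142)
Ratio: 158/17 = 9.2941

μ ≈ 9.2941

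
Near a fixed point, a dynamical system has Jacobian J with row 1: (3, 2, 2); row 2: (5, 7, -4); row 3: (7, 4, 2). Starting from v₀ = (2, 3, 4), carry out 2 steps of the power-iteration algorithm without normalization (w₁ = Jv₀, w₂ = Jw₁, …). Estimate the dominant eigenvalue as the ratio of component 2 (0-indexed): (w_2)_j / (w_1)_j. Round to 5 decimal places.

w1 = Jv₀ = (20, 15, 34)
w2 = Jw1 = (158, 69, 268)
Ratio at component: 268 / 34 = 7.88235

λ ≈ 7.88235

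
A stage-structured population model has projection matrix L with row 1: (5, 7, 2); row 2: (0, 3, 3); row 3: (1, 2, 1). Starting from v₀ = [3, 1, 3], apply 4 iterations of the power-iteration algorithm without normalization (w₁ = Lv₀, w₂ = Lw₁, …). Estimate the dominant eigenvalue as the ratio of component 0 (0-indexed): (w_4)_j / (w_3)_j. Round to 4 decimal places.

6.9310

w1 = Lv₀ = (5·3 + 7·1 + 2·3; 0·3 + 3·1 + 3·3; 1·3 + 2·1 + 1·3) = (28, 12, 8)
w2 = Lw1 = (5·28 + 7·12 + 2·8; 0·28 + 3·12 + 3·8; 1·28 + 2·12 + 1·8) = (240, 60, 60)
w3 = Lw2 = (1740, 360, 420)
w4 = Lw3 = (12060, 2340, 2880)
Ratio at component: 12060 / 1740 = 6.9310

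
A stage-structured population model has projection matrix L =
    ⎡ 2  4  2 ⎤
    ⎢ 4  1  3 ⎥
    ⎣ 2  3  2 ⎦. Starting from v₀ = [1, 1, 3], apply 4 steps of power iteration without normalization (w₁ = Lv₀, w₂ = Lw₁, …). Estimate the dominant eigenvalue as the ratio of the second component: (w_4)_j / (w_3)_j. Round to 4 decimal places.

w1 = Lv₀ = (2·1 + 4·1 + 2·3; 4·1 + 1·1 + 3·3; 2·1 + 3·1 + 2·3) = (12, 14, 11)
w2 = Lw1 = (2·12 + 4·14 + 2·11; 4·12 + 1·14 + 3·11; 2·12 + 3·14 + 2·11) = (102, 95, 88)
w3 = Lw2 = (760, 767, 665)
w4 = Lw3 = (5918, 5802, 5151)
Ratio at component: 5802 / 767 = 7.5645

λ ≈ 7.5645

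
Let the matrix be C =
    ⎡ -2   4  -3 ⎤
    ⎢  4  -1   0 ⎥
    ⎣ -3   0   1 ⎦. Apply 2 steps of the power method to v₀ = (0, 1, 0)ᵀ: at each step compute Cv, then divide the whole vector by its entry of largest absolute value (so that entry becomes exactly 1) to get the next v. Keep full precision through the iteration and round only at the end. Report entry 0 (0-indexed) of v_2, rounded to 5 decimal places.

Cv0 = (4.000000, -1.000000, 0.000000); divide by 4.000000 → v1 = (1.000000, -0.250000, 0.000000)
Cv1 = (-3.000000, 4.250000, -3.000000); divide by 4.250000 → v2 = (-0.705882, 1.000000, -0.705882)
Requested entry of v2: -12/17 = -0.70588

-0.70588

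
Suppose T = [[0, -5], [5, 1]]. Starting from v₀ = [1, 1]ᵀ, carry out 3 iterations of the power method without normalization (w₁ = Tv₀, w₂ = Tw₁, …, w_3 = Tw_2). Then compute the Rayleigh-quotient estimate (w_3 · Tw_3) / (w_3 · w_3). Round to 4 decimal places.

w1 = Tv₀ = (0·1 + (-5)·1; 5·1 + 1·1) = (-5, 6)
w2 = Tw1 = (0·(-5) + (-5)·6; 5·(-5) + 1·6) = (-30, -19)
w3 = Tw2 = (95, -169)
Tw3 = (845, 306)
w3·Tw3 = 95·845 + (-169)·306 = 28561; w3·w3 = 95·95 + (-169)·(-169) = 37586
λ ≈ 28561/37586 = 0.7599

λ ≈ 0.7599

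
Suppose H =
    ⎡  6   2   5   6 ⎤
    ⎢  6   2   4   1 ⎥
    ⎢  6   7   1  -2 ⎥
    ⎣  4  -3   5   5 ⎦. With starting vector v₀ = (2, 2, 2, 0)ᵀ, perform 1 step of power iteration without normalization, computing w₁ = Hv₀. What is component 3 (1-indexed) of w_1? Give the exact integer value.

28

w1 = Hv₀ = (26, 24, 28, 12)
The requested component of w1 is 28.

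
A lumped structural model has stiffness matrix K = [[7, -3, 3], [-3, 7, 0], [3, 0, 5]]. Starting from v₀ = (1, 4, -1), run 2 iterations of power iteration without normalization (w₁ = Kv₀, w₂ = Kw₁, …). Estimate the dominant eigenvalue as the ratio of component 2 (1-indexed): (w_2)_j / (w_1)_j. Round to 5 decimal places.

7.96000

w1 = Kv₀ = (7·1 + (-3)·4 + 3·(-1); (-3)·1 + 7·4 + 0·(-1); 3·1 + 0·4 + 5·(-1)) = (-8, 25, -2)
w2 = Kw1 = (7·(-8) + (-3)·25 + 3·(-2); (-3)·(-8) + 7·25 + 0·(-2); 3·(-8) + 0·25 + 5·(-2)) = (-137, 199, -34)
Ratio at component: 199 / 25 = 7.96000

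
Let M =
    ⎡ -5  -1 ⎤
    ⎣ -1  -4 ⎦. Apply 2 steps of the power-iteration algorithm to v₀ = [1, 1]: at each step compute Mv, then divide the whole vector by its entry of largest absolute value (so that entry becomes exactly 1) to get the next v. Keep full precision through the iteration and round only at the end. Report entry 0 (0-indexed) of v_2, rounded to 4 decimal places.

Mv0 = (-6.00000, -5.00000); divide by -6.00000 → v1 = (1.00000, 0.83333)
Mv1 = (-5.83333, -4.33333); divide by -5.83333 → v2 = (1.00000, 0.74286)
Requested entry of v2: 35/35 = 1.0000

1.0000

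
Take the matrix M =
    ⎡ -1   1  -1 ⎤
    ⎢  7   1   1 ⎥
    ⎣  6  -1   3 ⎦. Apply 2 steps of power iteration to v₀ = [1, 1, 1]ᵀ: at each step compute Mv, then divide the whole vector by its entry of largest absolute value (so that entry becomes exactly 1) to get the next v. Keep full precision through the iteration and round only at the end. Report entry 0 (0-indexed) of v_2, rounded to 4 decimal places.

Mv0 = (-1.00000, 9.00000, 8.00000); divide by 9.00000 → v1 = (-0.11111, 1.00000, 0.88889)
Mv1 = (0.22222, 1.11111, 1.00000); divide by 1.11111 → v2 = (0.20000, 1.00000, 0.90000)
Requested entry of v2: 2/10 = 0.2000

0.2000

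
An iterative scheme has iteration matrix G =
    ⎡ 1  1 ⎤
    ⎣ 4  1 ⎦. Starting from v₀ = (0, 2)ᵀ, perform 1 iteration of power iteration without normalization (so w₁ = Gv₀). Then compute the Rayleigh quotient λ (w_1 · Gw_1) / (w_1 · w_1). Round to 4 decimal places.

λ ≈ 3.5000

w1 = Gv₀ = (2, 2)
Gw1 = (4, 10)
w1·Gw1 = 2·4 + 2·10 = 28; w1·w1 = 2·2 + 2·2 = 8
λ ≈ 28/8 = 3.5000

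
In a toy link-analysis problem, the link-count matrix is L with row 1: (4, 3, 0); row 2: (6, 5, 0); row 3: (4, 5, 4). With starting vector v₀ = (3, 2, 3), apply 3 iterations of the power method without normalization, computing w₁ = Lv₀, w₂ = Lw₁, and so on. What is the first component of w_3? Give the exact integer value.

1368

w1 = Lv₀ = (18, 28, 34)
w2 = Lw1 = (156, 248, 348)
w3 = Lw2 = (1368, 2176, 3256)
The requested component of w3 is 1368.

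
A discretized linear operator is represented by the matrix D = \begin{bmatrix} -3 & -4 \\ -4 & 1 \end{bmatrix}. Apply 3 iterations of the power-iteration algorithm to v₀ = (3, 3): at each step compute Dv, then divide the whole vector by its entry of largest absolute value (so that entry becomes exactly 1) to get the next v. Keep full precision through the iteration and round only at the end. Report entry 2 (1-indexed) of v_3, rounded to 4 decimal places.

Dv0 = (-21.00000, -9.00000); divide by -21.00000 → v1 = (1.00000, 0.42857)
Dv1 = (-4.71429, -3.57143); divide by -4.71429 → v2 = (1.00000, 0.75758)
Dv2 = (-6.03030, -3.24242); divide by -6.03030 → v3 = (1.00000, 0.53769)
Requested entry of v3: -321/-597 = 0.5377

0.5377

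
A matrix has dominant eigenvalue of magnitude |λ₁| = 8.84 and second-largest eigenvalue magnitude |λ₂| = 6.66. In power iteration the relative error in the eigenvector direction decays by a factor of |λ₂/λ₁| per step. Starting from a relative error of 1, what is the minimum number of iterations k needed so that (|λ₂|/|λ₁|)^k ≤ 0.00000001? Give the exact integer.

|λ₂/λ₁| = 6.66/8.84 = 0.75339
Need k ≥ ln(0.00000001) / ln(0.75339) = -18.4207 / -0.2832 ≈ 65.052
Smallest integer k satisfying the bound: 66

66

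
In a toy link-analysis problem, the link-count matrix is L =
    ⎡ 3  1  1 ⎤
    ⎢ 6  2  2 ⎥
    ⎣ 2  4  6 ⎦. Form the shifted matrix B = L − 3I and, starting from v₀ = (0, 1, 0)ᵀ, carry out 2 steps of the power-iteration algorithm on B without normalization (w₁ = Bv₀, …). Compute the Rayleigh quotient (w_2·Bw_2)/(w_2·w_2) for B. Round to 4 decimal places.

B = L − 3I has rows (0, 1, 1); (6, -1, 2); (2, 4, 3)
w1 = Bv₀ = (0·0 + 1·1 + 1·0; 6·0 + (-1)·1 + 2·0; 2·0 + 4·1 + 3·0) = (1, -1, 4)
w2 = Bw1 = (0·1 + 1·(-1) + 1·4; 6·1 + (-1)·(-1) + 2·4; 2·1 + 4·(-1) + 3·4) = (3, 15, 10)
Bw2 = (25, 23, 96)
w2·Bw2 = 1380; w2·w2 = 334; μ ≈ 1380/334 = 4.1317

μ ≈ 4.1317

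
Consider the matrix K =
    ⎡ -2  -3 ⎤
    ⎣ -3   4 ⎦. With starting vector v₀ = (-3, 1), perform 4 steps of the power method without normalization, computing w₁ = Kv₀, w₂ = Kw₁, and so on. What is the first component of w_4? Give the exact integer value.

w1 = Kv₀ = ((-2)·(-3) + (-3)·1; (-3)·(-3) + 4·1) = (3, 13)
w2 = Kw1 = ((-2)·3 + (-3)·13; (-3)·3 + 4·13) = (-45, 43)
w3 = Kw2 = (-39, 307)
w4 = Kw3 = (-843, 1345)
The requested component of w4 is -843.

-843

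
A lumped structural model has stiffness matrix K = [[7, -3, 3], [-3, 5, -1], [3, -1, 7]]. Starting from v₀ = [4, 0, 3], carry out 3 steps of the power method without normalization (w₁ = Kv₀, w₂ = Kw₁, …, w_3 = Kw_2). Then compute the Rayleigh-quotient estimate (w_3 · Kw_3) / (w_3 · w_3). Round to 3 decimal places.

λ ≈ 11.319

w1 = Kv₀ = (37, -15, 33)
w2 = Kw1 = (403, -219, 357)
w3 = Kw2 = (4549, -2661, 3927)
Kw3 = (51607, -30879, 43797)
w3·Kw3 = 4549·51607 + (-2661)·(-30879) + 3927·43797 = 488920081; w3·w3 = 4549·4549 + (-2661)·(-2661) + 3927·3927 = 43195651
λ ≈ 488920081/43195651 = 11.319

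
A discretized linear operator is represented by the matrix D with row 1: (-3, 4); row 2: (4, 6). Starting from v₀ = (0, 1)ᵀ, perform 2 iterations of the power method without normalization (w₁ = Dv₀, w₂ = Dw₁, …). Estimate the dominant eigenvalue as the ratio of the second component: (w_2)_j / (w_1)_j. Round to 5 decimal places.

8.66667

w1 = Dv₀ = ((-3)·0 + 4·1; 4·0 + 6·1) = (4, 6)
w2 = Dw1 = ((-3)·4 + 4·6; 4·4 + 6·6) = (12, 52)
Ratio at component: 52 / 6 = 8.66667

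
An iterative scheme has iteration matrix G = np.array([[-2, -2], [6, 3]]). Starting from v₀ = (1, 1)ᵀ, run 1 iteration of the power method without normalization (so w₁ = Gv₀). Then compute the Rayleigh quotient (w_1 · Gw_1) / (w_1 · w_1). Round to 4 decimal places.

λ ≈ 0.6907

w1 = Gv₀ = ((-2)·1 + (-2)·1; 6·1 + 3·1) = (-4, 9)
Gw1 = (-10, 3)
w1·Gw1 = (-4)·(-10) + 9·3 = 67; w1·w1 = (-4)·(-4) + 9·9 = 97
λ ≈ 67/97 = 0.6907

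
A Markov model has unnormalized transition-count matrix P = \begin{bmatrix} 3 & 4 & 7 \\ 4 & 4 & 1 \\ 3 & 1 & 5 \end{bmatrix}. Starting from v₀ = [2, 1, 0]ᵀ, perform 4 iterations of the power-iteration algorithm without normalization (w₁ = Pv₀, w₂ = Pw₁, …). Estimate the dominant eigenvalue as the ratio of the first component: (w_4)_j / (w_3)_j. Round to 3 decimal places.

10.605

w1 = Pv₀ = (3·2 + 4·1 + 7·0; 4·2 + 4·1 + 1·0; 3·2 + 1·1 + 5·0) = (10, 12, 7)
w2 = Pw1 = (3·10 + 4·12 + 7·7; 4·10 + 4·12 + 1·7; 3·10 + 1·12 + 5·7) = (127, 95, 77)
w3 = Pw2 = (1300, 965, 861)
w4 = Pw3 = (13787, 9921, 9170)
Ratio at component: 13787 / 1300 = 10.605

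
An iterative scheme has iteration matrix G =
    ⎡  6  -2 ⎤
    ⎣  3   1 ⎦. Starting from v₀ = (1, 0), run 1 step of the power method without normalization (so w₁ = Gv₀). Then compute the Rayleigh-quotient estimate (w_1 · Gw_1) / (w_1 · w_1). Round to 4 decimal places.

5.4000

w1 = Gv₀ = (6, 3)
Gw1 = (30, 21)
w1·Gw1 = 6·30 + 3·21 = 243; w1·w1 = 6·6 + 3·3 = 45
λ ≈ 243/45 = 5.4000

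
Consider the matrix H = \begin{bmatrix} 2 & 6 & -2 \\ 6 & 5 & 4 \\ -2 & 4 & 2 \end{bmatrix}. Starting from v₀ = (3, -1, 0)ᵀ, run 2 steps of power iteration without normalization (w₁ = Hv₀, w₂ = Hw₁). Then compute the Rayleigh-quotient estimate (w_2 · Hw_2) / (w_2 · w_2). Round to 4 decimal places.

λ ≈ 4.2333

w1 = Hv₀ = (2·3 + 6·(-1) + (-2)·0; 6·3 + 5·(-1) + 4·0; (-2)·3 + 4·(-1) + 2·0) = (0, 13, -10)
w2 = Hw1 = (2·0 + 6·13 + (-2)·(-10); 6·0 + 5·13 + 4·(-10); (-2)·0 + 4·13 + 2·(-10)) = (98, 25, 32)
Hw2 = (282, 841, -32)
w2·Hw2 = 98·282 + 25·841 + 32·(-32) = 47637; w2·w2 = 98·98 + 25·25 + 32·32 = 11253
λ ≈ 47637/11253 = 4.2333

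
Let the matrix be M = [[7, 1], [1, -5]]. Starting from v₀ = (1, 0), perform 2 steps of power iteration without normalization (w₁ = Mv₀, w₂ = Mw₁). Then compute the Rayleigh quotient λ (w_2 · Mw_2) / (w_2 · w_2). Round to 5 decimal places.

λ ≈ 7.06070

w1 = Mv₀ = (7, 1)
w2 = Mw1 = (50, 2)
Mw2 = (352, 40)
w2·Mw2 = 50·352 + 2·40 = 17680; w2·w2 = 50·50 + 2·2 = 2504
λ ≈ 17680/2504 = 7.06070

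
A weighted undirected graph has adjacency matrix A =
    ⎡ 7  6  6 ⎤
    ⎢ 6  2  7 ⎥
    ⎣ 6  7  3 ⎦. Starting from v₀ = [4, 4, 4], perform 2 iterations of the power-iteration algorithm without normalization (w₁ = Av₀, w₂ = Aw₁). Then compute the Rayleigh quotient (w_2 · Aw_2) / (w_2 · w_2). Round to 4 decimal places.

16.8335

w1 = Av₀ = (76, 60, 64)
w2 = Aw1 = (1276, 1024, 1068)
Aw2 = (21484, 17180, 18028)
w2·Aw2 = 1276·21484 + 1024·17180 + 1068·18028 = 64259808; w2·w2 = 1276·1276 + 1024·1024 + 1068·1068 = 3817376
λ ≈ 64259808/3817376 = 16.8335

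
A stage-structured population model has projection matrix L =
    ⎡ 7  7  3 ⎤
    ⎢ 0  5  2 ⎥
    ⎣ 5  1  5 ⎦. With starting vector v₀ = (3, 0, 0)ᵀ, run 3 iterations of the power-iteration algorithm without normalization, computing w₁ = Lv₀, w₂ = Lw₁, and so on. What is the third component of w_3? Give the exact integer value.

w1 = Lv₀ = (7·3 + 7·0 + 3·0; 0·3 + 5·0 + 2·0; 5·3 + 1·0 + 5·0) = (21, 0, 15)
w2 = Lw1 = (7·21 + 7·0 + 3·15; 0·21 + 5·0 + 2·15; 5·21 + 1·0 + 5·15) = (192, 30, 180)
w3 = Lw2 = (2094, 510, 1890)
The requested component of w3 is 1890.

1890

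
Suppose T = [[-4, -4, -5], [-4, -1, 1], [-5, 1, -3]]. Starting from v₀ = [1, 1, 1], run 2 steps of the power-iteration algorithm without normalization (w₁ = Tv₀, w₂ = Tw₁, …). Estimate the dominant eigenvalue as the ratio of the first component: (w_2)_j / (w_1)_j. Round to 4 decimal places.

λ ≈ -7.9231

w1 = Tv₀ = (-13, -4, -7)
w2 = Tw1 = (103, 49, 82)
Ratio at component: 103 / -13 = -7.9231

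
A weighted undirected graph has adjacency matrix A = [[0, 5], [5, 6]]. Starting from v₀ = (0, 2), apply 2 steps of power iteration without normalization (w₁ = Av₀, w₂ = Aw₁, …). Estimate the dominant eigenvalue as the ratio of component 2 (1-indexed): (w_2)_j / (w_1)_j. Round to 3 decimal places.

λ ≈ 10.167

w1 = Av₀ = (0·0 + 5·2; 5·0 + 6·2) = (10, 12)
w2 = Aw1 = (0·10 + 5·12; 5·10 + 6·12) = (60, 122)
Ratio at component: 122 / 12 = 10.167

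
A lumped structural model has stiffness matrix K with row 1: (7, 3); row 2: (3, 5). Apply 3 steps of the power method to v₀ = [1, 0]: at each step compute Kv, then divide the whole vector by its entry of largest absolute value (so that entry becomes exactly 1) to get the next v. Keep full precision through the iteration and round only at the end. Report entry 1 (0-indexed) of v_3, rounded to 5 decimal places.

Kv0 = (7.000000, 3.000000); divide by 7.000000 → v1 = (1.000000, 0.428571)
Kv1 = (8.285714, 5.142857); divide by 8.285714 → v2 = (1.000000, 0.620690)
Kv2 = (8.862069, 6.103448); divide by 8.862069 → v3 = (1.000000, 0.688716)
Requested entry of v3: 354/514 = 0.68872

0.68872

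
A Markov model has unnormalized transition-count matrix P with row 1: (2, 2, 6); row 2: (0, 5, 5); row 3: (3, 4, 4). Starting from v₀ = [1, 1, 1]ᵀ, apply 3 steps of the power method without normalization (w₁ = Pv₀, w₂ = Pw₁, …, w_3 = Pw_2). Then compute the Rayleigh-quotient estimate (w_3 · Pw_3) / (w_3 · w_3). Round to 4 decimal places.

10.4520

w1 = Pv₀ = (10, 10, 11)
w2 = Pw1 = (106, 105, 114)
w3 = Pw2 = (1106, 1095, 1194)
Pw3 = (11566, 11445, 12474)
w3·Pw3 = 1106·11566 + 1095·11445 + 1194·12474 = 40218227; w3·w3 = 1106·1106 + 1095·1095 + 1194·1194 = 3847897
λ ≈ 40218227/3847897 = 10.4520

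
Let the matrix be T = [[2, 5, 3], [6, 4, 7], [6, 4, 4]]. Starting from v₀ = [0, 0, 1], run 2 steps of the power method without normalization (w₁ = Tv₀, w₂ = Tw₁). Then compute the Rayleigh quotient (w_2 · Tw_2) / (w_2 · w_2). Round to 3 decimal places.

λ ≈ 13.693

w1 = Tv₀ = (2·0 + 5·0 + 3·1; 6·0 + 4·0 + 7·1; 6·0 + 4·0 + 4·1) = (3, 7, 4)
w2 = Tw1 = (2·3 + 5·7 + 3·4; 6·3 + 4·7 + 7·4; 6·3 + 4·7 + 4·4) = (53, 74, 62)
Tw2 = (662, 1048, 862)
w2·Tw2 = 53·662 + 74·1048 + 62·862 = 166082; w2·w2 = 53·53 + 74·74 + 62·62 = 12129
λ ≈ 166082/12129 = 13.693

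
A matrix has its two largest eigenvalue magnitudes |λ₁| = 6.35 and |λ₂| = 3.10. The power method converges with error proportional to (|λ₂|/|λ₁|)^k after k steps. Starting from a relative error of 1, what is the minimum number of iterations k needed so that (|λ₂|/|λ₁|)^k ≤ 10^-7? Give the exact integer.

|λ₂/λ₁| = 3.10/6.35 = 0.48819
Need k ≥ ln(10^-7) / ln(0.48819) = -16.1181 / -0.7171 ≈ 22.478
Smallest integer k satisfying the bound: 23

23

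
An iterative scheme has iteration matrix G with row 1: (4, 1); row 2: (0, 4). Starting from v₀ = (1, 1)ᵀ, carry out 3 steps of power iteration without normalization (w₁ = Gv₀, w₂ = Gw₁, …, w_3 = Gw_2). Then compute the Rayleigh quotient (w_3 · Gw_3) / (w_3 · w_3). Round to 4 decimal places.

w1 = Gv₀ = (4·1 + 1·1; 0·1 + 4·1) = (5, 4)
w2 = Gw1 = (4·5 + 1·4; 0·5 + 4·4) = (24, 16)
w3 = Gw2 = (112, 64)
Gw3 = (512, 256)
w3·Gw3 = 112·512 + 64·256 = 73728; w3·w3 = 112·112 + 64·64 = 16640
λ ≈ 73728/16640 = 4.4308

λ ≈ 4.4308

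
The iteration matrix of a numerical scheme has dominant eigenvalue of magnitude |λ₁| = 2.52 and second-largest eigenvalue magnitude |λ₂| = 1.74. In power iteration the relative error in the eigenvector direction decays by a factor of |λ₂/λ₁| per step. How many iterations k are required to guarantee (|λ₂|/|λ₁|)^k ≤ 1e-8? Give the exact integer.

|λ₂/λ₁| = 1.74/2.52 = 0.69048
Need k ≥ ln(1e-8) / ln(0.69048) = -18.4207 / -0.3704 ≈ 49.735
Smallest integer k satisfying the bound: 50

50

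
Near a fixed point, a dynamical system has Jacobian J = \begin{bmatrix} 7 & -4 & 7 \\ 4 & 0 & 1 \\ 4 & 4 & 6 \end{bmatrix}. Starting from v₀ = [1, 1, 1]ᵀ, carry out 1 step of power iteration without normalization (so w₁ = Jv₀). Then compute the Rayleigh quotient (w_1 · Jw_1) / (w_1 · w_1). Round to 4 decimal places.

w1 = Jv₀ = (7·1 + (-4)·1 + 7·1; 4·1 + 0·1 + 1·1; 4·1 + 4·1 + 6·1) = (10, 5, 14)
Jw1 = (148, 54, 144)
w1·Jw1 = 10·148 + 5·54 + 14·144 = 3766; w1·w1 = 10·10 + 5·5 + 14·14 = 321
λ ≈ 3766/321 = 11.7321

λ ≈ 11.7321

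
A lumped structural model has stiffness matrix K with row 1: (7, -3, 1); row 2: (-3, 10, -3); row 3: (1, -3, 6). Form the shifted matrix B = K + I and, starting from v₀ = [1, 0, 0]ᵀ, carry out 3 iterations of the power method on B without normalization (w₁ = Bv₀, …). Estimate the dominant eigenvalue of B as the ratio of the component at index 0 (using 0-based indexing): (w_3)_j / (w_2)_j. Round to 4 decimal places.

B = K + I has rows (8, -3, 1); (-3, 11, -3); (1, -3, 7)
w1 = Bv₀ = (8·1 + (-3)·0 + 1·0; (-3)·1 + 11·0 + (-3)·0; 1·1 + (-3)·0 + 7·0) = (8, -3, 1)
w2 = Bw1 = (8·8 + (-3)·(-3) + 1·1; (-3)·8 + 11·(-3) + (-3)·1; 1·8 + (-3)·(-3) + 7·1) = (74, -60, 24)
w3 = Bw2 = (796, -954, 422)
Ratio: 796/74 = 10.7568

μ ≈ 10.7568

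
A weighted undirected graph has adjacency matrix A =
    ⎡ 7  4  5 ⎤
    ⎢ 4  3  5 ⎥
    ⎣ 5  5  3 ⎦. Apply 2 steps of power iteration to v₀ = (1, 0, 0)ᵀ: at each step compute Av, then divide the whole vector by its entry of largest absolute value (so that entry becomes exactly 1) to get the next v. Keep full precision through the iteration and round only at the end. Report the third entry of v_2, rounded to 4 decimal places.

Av0 = (7.00000, 4.00000, 5.00000); divide by 7.00000 → v1 = (1.00000, 0.57143, 0.71429)
Av1 = (12.85714, 9.28571, 10.00000); divide by 12.85714 → v2 = (1.00000, 0.72222, 0.77778)
Requested entry of v2: 70/90 = 0.7778

0.7778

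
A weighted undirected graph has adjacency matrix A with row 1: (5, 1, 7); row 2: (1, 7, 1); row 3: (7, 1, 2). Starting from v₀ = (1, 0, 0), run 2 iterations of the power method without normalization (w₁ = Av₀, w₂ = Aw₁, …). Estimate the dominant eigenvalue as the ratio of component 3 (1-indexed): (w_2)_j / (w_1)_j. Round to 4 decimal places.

7.1429

w1 = Av₀ = (5, 1, 7)
w2 = Aw1 = (75, 19, 50)
Ratio at component: 50 / 7 = 7.1429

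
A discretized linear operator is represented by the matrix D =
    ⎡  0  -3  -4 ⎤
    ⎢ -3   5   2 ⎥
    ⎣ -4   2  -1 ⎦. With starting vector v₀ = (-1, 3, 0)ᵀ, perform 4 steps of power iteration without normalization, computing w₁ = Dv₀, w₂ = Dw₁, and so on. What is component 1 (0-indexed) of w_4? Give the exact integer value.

8608

w1 = Dv₀ = (0·(-1) + (-3)·3 + (-4)·0; (-3)·(-1) + 5·3 + 2·0; (-4)·(-1) + 2·3 + (-1)·0) = (-9, 18, 10)
w2 = Dw1 = (0·(-9) + (-3)·18 + (-4)·10; (-3)·(-9) + 5·18 + 2·10; (-4)·(-9) + 2·18 + (-1)·10) = (-94, 137, 62)
w3 = Dw2 = (-659, 1091, 588)
w4 = Dw3 = (-5625, 8608, 4230)
The requested component of w4 is 8608.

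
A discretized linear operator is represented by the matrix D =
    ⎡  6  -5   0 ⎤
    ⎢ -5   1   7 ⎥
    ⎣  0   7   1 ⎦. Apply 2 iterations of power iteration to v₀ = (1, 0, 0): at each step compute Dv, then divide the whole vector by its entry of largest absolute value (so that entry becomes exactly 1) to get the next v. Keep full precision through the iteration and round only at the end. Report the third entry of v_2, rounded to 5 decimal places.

Dv0 = (6.000000, -5.000000, 0.000000); divide by 6.000000 → v1 = (1.000000, -0.833333, 0.000000)
Dv1 = (10.166667, -5.833333, -5.833333); divide by 10.166667 → v2 = (1.000000, -0.573770, -0.573770)
Requested entry of v2: -35/61 = -0.57377

-0.57377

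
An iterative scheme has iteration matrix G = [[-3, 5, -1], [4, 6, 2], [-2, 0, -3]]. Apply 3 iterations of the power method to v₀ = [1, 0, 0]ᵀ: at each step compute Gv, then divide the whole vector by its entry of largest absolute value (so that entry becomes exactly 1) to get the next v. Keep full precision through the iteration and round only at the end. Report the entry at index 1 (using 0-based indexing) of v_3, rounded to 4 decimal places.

1.0000

Gv0 = (-3.00000, 4.00000, -2.00000); divide by 4.00000 → v1 = (-0.75000, 1.00000, -0.50000)
Gv1 = (7.75000, 2.00000, 3.00000); divide by 7.75000 → v2 = (1.00000, 0.25806, 0.38710)
Gv2 = (-2.09677, 6.32258, -3.16129); divide by 6.32258 → v3 = (-0.33163, 1.00000, -0.50000)
Requested entry of v3: 196/196 = 1.0000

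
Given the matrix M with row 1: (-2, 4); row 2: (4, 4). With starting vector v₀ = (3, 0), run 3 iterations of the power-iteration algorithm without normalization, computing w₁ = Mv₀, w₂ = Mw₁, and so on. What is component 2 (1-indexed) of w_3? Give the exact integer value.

w1 = Mv₀ = (-6, 12)
w2 = Mw1 = (60, 24)
w3 = Mw2 = (-24, 336)
The requested component of w3 is 336.

336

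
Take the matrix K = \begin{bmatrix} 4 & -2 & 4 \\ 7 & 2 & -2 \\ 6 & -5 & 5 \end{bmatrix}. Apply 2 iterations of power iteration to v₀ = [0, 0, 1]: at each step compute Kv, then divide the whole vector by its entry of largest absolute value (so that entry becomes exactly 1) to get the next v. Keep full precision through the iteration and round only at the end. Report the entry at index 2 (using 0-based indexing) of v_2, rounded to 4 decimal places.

Kv0 = (4.00000, -2.00000, 5.00000); divide by 5.00000 → v1 = (0.80000, -0.40000, 1.00000)
Kv1 = (8.00000, 2.80000, 11.80000); divide by 11.80000 → v2 = (0.67797, 0.23729, 1.00000)
Requested entry of v2: 59/59 = 1.0000

1.0000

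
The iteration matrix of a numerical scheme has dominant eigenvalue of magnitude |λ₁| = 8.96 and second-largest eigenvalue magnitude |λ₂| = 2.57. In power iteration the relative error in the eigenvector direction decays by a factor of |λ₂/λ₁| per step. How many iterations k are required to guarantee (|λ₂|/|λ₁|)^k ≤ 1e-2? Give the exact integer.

|λ₂/λ₁| = 2.57/8.96 = 0.28683
Need k ≥ ln(1e-2) / ln(0.28683) = -4.6052 / -1.2489 ≈ 3.687
Smallest integer k satisfying the bound: 4

4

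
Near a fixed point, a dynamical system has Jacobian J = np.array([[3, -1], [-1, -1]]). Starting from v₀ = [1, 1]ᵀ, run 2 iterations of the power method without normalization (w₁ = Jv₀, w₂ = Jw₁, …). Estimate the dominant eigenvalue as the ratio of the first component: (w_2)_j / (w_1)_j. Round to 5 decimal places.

4.00000

w1 = Jv₀ = (2, -2)
w2 = Jw1 = (8, 0)
Ratio at component: 8 / 2 = 4.00000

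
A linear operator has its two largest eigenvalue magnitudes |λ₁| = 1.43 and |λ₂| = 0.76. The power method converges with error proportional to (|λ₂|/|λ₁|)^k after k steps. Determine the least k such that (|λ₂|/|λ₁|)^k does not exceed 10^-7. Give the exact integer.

26

|λ₂/λ₁| = 0.76/1.43 = 0.53147
Need k ≥ ln(10^-7) / ln(0.53147) = -16.1181 / -0.6321 ≈ 25.499
Smallest integer k satisfying the bound: 26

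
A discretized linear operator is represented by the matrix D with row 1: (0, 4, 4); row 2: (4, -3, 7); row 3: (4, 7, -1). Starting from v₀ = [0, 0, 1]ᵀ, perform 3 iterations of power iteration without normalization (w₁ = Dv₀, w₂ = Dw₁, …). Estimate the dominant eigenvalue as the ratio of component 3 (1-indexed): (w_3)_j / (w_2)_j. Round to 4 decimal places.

-0.8182

w1 = Dv₀ = (0·0 + 4·0 + 4·1; 4·0 + (-3)·0 + 7·1; 4·0 + 7·0 + (-1)·1) = (4, 7, -1)
w2 = Dw1 = (0·4 + 4·7 + 4·(-1); 4·4 + (-3)·7 + 7·(-1); 4·4 + 7·7 + (-1)·(-1)) = (24, -12, 66)
w3 = Dw2 = (216, 594, -54)
Ratio at component: -54 / 66 = -0.8182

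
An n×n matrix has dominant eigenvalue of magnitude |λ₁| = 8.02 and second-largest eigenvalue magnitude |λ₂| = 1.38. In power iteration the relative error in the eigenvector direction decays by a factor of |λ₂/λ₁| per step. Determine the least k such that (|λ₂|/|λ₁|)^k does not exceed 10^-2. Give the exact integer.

|λ₂/λ₁| = 1.38/8.02 = 0.17207
Need k ≥ ln(10^-2) / ln(0.17207) = -4.6052 / -1.7599 ≈ 2.617
Smallest integer k satisfying the bound: 3

3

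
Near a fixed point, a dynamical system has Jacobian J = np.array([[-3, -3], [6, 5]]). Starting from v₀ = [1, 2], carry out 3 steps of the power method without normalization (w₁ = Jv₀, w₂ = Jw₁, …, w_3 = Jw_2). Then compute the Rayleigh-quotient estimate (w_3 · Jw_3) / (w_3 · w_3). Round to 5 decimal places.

w1 = Jv₀ = ((-3)·1 + (-3)·2; 6·1 + 5·2) = (-9, 16)
w2 = Jw1 = ((-3)·(-9) + (-3)·16; 6·(-9) + 5·16) = (-21, 26)
w3 = Jw2 = (-15, 4)
Jw3 = (33, -70)
w3·Jw3 = (-15)·33 + 4·(-70) = -775; w3·w3 = (-15)·(-15) + 4·4 = 241
λ ≈ -775/241 = -3.21577

λ ≈ -3.21577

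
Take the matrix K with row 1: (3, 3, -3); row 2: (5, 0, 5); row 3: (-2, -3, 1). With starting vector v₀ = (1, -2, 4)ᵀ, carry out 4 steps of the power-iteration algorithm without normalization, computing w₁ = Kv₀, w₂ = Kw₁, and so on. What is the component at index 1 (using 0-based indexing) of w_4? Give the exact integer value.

400

w1 = Kv₀ = (3·1 + 3·(-2) + (-3)·4; 5·1 + 0·(-2) + 5·4; (-2)·1 + (-3)·(-2) + 1·4) = (-15, 25, 8)
w2 = Kw1 = (3·(-15) + 3·25 + (-3)·8; 5·(-15) + 0·25 + 5·8; (-2)·(-15) + (-3)·25 + 1·8) = (6, -35, -37)
w3 = Kw2 = (24, -155, 56)
w4 = Kw3 = (-561, 400, 473)
The requested component of w4 is 400.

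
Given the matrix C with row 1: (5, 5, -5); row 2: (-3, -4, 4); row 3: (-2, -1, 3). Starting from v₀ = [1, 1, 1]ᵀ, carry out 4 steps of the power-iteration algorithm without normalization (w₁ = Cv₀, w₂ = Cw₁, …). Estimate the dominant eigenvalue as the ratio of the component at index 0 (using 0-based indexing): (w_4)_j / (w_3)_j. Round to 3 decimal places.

λ ≈ 4.429

w1 = Cv₀ = (5, -3, 0)
w2 = Cw1 = (10, -3, -7)
w3 = Cw2 = (70, -46, -38)
w4 = Cw3 = (310, -178, -208)
Ratio at component: 310 / 70 = 4.429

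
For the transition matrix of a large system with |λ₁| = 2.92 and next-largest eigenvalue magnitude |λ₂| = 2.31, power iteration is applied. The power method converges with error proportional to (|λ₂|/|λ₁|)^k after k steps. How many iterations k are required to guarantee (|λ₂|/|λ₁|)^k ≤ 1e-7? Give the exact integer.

69

|λ₂/λ₁| = 2.31/2.92 = 0.79110
Need k ≥ ln(1e-7) / ln(0.79110) = -16.1181 / -0.2343 ≈ 68.782
Smallest integer k satisfying the bound: 69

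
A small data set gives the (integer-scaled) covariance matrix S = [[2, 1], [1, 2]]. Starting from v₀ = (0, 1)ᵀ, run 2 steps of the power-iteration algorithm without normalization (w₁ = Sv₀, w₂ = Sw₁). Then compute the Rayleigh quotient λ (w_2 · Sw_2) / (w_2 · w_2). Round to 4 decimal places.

w1 = Sv₀ = (2·0 + 1·1; 1·0 + 2·1) = (1, 2)
w2 = Sw1 = (2·1 + 1·2; 1·1 + 2·2) = (4, 5)
Sw2 = (13, 14)
w2·Sw2 = 4·13 + 5·14 = 122; w2·w2 = 4·4 + 5·5 = 41
λ ≈ 122/41 = 2.9756

2.9756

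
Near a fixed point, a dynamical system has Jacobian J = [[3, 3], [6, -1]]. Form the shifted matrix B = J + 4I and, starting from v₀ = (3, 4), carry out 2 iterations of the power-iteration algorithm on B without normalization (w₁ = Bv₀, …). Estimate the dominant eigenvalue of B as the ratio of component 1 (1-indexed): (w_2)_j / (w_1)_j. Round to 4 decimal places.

μ ≈ 9.7273

B = J + 4I has rows (7, 3); (6, 3)
w1 = Bv₀ = (7·3 + 3·4; 6·3 + 3·4) = (33, 30)
w2 = Bw1 = (7·33 + 3·30; 6·33 + 3·30) = (321, 288)
Ratio: 321/33 = 9.7273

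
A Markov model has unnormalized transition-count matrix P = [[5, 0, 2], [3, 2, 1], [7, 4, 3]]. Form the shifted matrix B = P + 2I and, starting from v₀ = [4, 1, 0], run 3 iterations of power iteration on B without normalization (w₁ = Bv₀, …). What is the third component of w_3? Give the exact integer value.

B = P + 2I has rows (7, 0, 2); (3, 4, 1); (7, 4, 5)
w1 = Bv₀ = (7·4 + 0·1 + 2·0; 3·4 + 4·1 + 1·0; 7·4 + 4·1 + 5·0) = (28, 16, 32)
w2 = Bw1 = (7·28 + 0·16 + 2·32; 3·28 + 4·16 + 1·32; 7·28 + 4·16 + 5·32) = (260, 180, 420)
w3 = Bw2 = (2660, 1920, 4640)
Requested component of w3: 4640

4640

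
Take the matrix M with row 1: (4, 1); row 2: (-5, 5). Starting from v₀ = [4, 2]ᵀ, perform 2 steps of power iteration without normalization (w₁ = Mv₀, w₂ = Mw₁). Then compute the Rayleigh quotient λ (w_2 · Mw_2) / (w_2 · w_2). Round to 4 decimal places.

w1 = Mv₀ = (18, -10)
w2 = Mw1 = (62, -140)
Mw2 = (108, -1010)
w2·Mw2 = 62·108 + (-140)·(-1010) = 148096; w2·w2 = 62·62 + (-140)·(-140) = 23444
λ ≈ 148096/23444 = 6.3170

6.3170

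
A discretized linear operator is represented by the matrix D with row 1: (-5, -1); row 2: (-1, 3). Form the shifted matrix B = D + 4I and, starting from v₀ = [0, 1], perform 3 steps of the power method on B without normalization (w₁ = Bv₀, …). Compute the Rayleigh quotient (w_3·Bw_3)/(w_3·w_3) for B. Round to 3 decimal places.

B = D + 4I has rows (-1, -1); (-1, 7)
w1 = Bv₀ = ((-1)·0 + (-1)·1; (-1)·0 + 7·1) = (-1, 7)
w2 = Bw1 = ((-1)·(-1) + (-1)·7; (-1)·(-1) + 7·7) = (-6, 50)
w3 = Bw2 = (-44, 356)
Bw3 = (-312, 2536)
w3·Bw3 = 916544; w3·w3 = 128672; μ ≈ 916544/128672 = 7.123

7.123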